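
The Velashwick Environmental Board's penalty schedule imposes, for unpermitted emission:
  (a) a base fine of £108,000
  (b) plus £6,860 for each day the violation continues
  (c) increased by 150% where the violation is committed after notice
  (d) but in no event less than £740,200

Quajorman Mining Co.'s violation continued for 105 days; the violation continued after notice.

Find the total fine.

Per-day component: 105 × £6,860 = £720,300
Base plus per-day: £108,000 + £720,300 = £828,300
Enhancement: 150% of £828,300 = £1,242,450
Enhanced fine: £828,300 + £1,242,450 = £2,070,750
Minimum £740,200: £2,070,750 meets the minimum, no increase.

£2,070,750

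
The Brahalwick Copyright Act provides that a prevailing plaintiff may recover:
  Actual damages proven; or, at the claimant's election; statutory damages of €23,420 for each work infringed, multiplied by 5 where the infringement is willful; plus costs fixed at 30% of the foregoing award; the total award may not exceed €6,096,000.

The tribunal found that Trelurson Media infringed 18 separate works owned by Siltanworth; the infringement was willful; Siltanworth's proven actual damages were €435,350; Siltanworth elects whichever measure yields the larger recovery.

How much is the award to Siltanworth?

Statutory damages: 18 × €23,420 = €421,560
Multiplied by 5: 5 × €421,560 = €2,107,800
Greater of actual damages (€435,350) or enhanced statutory damages (€2,107,800): €2,107,800
Costs: 30% of €2,107,800 = €632,340
Award plus costs: €2,107,800 + €632,340 = €2,740,140
Cap at €6,096,000: €2,740,140 is within the cap, no reduction.

€2,740,140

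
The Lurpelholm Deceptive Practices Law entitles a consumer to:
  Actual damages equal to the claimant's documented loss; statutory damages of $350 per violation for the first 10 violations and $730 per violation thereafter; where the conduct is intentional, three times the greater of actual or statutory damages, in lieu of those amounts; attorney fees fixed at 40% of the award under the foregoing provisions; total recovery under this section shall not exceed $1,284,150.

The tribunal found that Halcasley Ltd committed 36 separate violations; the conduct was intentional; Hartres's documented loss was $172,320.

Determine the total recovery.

Total recovery: $723,744

First 10 violations: 10 × $350 = $3,500
Remaining violations: (36 − 10) × $730 = $18,980
Statutory damages: $3,500 + $18,980 = $22,480
Greater of actual damages ($172,320) or statutory damages ($22,480): $172,320
Trebled: 3 × $172,320 = $516,960
Attorney fees: 40% of $516,960 = $206,784
Total before cap: $516,960 + $206,784 = $723,744
Cap at $1,284,150: $723,744 is within the cap, no reduction.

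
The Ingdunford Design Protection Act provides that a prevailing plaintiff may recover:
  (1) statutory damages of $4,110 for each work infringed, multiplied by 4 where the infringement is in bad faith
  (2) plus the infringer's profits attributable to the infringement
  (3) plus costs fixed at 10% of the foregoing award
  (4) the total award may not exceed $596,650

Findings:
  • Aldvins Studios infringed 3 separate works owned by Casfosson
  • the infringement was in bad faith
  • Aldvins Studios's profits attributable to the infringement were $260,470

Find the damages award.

Award: $340,769

Statutory damages: 3 × $4,110 = $12,330
Multiplied by 4: 4 × $12,330 = $49,320
Combined award: $49,320 + $260,470 = $309,790
Costs: 10% of $309,790 = $30,979
Award plus costs: $309,790 + $30,979 = $340,769
Cap at $596,650: $340,769 is within the cap, no reduction.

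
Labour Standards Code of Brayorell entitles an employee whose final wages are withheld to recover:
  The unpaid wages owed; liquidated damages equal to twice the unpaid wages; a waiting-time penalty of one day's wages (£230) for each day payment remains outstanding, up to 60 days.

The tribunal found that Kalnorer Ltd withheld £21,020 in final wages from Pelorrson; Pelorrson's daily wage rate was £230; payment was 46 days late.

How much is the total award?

£73,640

Doubled: 2 × £21,020 = £42,040
Penalty days: min(46, 60) = 46
Waiting-time penalty: 46 × £230 = £10,580
Total award: £21,020 + £42,040 + £10,580 = £73,640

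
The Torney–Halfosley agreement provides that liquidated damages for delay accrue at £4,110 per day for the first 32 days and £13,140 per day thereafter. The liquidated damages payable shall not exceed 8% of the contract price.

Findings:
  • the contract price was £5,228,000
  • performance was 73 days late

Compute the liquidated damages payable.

First 32 days: 32 × £4,110 = £131,520
Remaining days: (73 − 32) × £13,140 = £538,740
Accrued per-day damages: £131,520 + £538,740 = £670,260
Cap: 8% of £5,228,000 = £418,240
Cap at £418,240: £670,260 exceeds the cap → £418,240

£418,240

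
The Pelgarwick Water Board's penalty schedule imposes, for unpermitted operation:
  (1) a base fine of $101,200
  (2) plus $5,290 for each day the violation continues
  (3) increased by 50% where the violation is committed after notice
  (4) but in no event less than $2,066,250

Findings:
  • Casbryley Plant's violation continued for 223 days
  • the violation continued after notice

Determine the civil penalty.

$2,066,250

Per-day component: 223 × $5,290 = $1,179,670
Base plus per-day: $101,200 + $1,179,670 = $1,280,870
Enhancement: 50% of $1,280,870 = $640,435
Enhanced fine: $1,280,870 + $640,435 = $1,921,305
Minimum $2,066,250: $1,921,305 is below the minimum → $2,066,250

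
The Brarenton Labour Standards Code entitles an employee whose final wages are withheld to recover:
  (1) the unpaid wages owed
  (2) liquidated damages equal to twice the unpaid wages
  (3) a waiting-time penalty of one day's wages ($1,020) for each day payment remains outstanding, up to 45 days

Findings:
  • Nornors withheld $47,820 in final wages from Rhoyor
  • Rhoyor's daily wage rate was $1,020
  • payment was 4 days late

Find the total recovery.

Doubled: 2 × $47,820 = $95,640
Penalty days: min(4, 45) = 4
Waiting-time penalty: 4 × $1,020 = $4,080
Total award: $47,820 + $95,640 + $4,080 = $147,540

Total award: $147,540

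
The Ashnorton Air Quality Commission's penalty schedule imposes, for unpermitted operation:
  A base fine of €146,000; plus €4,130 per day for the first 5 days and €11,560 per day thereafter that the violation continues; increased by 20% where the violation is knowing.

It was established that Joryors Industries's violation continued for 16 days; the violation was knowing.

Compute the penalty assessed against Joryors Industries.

€352,572

First 5 days: 5 × €4,130 = €20,650
Remaining days: (16 − 5) × €11,560 = €127,160
Per-day component: €20,650 + €127,160 = €147,810
Base plus per-day: €146,000 + €147,810 = €293,810
Enhancement: 20% of €293,810 = €58,762
Enhanced fine: €293,810 + €58,762 = €352,572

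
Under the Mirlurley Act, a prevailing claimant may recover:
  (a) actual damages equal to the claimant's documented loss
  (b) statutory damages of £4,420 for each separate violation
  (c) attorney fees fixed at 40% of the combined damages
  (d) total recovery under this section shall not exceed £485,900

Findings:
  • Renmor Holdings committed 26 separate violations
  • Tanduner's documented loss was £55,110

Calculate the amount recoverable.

Statutory damages: 26 × £4,420 = £114,920
Combined damages: £55,110 + £114,920 = £170,030
Attorney fees: 40% of £170,030 = £68,012
Total before cap: £170,030 + £68,012 = £238,042
Cap at £485,900: £238,042 is within the cap, no reduction.

£238,042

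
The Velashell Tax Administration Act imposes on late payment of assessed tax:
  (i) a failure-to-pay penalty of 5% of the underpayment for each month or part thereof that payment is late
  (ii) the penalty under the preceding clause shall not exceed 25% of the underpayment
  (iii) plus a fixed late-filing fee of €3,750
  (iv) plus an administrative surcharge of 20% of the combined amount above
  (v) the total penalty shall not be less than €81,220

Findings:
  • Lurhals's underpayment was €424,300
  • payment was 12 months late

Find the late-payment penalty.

Accrued rate: 5% × 12 = 60%, capped at 25% → 25%
Failure-to-pay penalty: 25% of €424,300 = €106,075
Penalty before surcharge: €106,075 + €3,750 = €109,825
Administrative surcharge: 20% of €109,825 = €21,965
Total penalty: €109,825 + €21,965 = €131,790
Minimum €81,220: €131,790 meets the minimum, no increase.

€131,790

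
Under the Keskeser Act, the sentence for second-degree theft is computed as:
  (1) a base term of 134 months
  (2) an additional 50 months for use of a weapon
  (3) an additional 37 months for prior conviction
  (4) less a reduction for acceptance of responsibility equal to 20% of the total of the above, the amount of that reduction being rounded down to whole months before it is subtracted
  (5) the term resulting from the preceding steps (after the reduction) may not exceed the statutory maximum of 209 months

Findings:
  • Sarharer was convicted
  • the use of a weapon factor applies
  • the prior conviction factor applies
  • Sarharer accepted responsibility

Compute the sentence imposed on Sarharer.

Use of a weapon enhancement: +50 months
Prior conviction enhancement: +37 months
Adjusted term: 134 months + 50 months + 37 months = 221 months
Acceptance of responsibility reduction: 20% of 221 months = 44 months (rounded down)
After reduction: 221 − 44 = 177 months
Cap at 209 months: 177 months is within the cap, no reduction.

Sentence: 177 months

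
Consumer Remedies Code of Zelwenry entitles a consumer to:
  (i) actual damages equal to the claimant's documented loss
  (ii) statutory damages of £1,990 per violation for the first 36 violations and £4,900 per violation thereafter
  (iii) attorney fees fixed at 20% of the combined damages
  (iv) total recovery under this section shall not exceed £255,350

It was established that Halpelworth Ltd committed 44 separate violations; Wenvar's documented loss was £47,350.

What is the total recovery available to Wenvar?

First 36 violations: 36 × £1,990 = £71,640
Remaining violations: (44 − 36) × £4,900 = £39,200
Statutory damages: £71,640 + £39,200 = £110,840
Combined damages: £47,350 + £110,840 = £158,190
Attorney fees: 20% of £158,190 = £31,638
Total before cap: £158,190 + £31,638 = £189,828
Cap at £255,350: £189,828 is within the cap, no reduction.

£189,828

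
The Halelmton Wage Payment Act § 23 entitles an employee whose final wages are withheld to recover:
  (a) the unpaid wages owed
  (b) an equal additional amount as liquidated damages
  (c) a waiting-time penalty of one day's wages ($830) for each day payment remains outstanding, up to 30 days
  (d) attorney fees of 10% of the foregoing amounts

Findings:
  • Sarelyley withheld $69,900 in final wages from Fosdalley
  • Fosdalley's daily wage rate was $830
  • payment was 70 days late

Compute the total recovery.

Liquidated damages (equal amount): $69,900
Penalty days: min(70, 30) = 30
Waiting-time penalty: 30 × $830 = $24,900
Subtotal: $69,900 + $69,900 + $24,900 = $164,700
Attorney fees: 10% of $164,700 = $16,470
Total award: $164,700 + $16,470 = $181,170

Total award: $181,170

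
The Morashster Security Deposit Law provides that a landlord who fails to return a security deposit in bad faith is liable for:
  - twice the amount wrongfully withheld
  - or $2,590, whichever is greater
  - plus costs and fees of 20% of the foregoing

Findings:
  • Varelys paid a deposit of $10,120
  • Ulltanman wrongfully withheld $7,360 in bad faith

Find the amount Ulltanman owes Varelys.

$17,664

Doubled: 2 × $7,360 = $14,720
Minimum $2,590: $14,720 meets the minimum, no increase.
Costs and fees: 20% of $14,720 = $2,944
Total recovery: $14,720 + $2,944 = $17,664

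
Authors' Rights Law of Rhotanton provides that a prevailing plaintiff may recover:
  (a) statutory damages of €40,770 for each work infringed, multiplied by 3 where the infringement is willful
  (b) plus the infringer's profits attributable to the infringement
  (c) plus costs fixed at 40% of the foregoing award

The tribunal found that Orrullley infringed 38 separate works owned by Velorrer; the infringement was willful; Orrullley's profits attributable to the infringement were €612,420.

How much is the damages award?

Statutory damages: 38 × €40,770 = €1,549,260
Trebled: 3 × €1,549,260 = €4,647,780
Combined award: €4,647,780 + €612,420 = €5,260,200
Costs: 40% of €5,260,200 = €2,104,080
Award plus costs: €5,260,200 + €2,104,080 = €7,364,280

€7,364,280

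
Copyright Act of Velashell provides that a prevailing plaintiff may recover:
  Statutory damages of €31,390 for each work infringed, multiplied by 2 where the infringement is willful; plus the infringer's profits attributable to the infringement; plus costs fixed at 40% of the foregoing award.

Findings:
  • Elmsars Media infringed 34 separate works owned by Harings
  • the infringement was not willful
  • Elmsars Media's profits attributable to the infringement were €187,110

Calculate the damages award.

Award: €1,756,118

Statutory damages: 34 × €31,390 = €1,067,260
Infringement not willful: no ×2 enhancement.
Combined award: €1,067,260 + €187,110 = €1,254,370
Costs: 40% of €1,254,370 = €501,748
Award plus costs: €1,254,370 + €501,748 = €1,756,118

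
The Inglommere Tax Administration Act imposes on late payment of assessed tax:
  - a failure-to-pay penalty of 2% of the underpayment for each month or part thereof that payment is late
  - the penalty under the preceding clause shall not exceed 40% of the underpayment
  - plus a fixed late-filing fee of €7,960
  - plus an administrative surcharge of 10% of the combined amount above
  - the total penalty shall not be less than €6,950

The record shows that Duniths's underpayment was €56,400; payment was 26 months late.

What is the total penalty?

€33,572

Accrued rate: 2% × 26 = 52%, capped at 40% → 40%
Failure-to-pay penalty: 40% of €56,400 = €22,560
Penalty before surcharge: €22,560 + €7,960 = €30,520
Administrative surcharge: 10% of €30,520 = €3,052
Total penalty: €30,520 + €3,052 = €33,572
Minimum €6,950: €33,572 meets the minimum, no increase.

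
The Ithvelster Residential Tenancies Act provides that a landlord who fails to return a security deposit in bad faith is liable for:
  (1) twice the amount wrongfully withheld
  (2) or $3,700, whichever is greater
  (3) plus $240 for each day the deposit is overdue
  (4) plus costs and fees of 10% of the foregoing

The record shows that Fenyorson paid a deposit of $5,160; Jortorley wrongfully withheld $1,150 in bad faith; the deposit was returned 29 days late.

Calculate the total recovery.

Doubled: 2 × $1,150 = $2,300
Minimum $3,700: $2,300 is below the minimum → $3,700
Late-return penalty: 29 × $240 = $6,960
Damages plus late penalty: $3,700 + $6,960 = $10,660
Costs and fees: 10% of $10,660 = $1,066
Total recovery: $10,660 + $1,066 = $11,726

Recovery: $11,726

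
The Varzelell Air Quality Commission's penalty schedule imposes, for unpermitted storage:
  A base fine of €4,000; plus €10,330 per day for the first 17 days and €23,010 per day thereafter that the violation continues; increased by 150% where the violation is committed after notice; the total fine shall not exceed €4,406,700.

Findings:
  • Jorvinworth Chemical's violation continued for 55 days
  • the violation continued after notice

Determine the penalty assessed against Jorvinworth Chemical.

€2,634,975

First 17 days: 17 × €10,330 = €175,610
Remaining days: (55 − 17) × €23,010 = €874,380
Per-day component: €175,610 + €874,380 = €1,049,990
Base plus per-day: €4,000 + €1,049,990 = €1,053,990
Enhancement: 150% of €1,053,990 = €1,580,985
Enhanced fine: €1,053,990 + €1,580,985 = €2,634,975
Cap at €4,406,700: €2,634,975 is within the cap, no reduction.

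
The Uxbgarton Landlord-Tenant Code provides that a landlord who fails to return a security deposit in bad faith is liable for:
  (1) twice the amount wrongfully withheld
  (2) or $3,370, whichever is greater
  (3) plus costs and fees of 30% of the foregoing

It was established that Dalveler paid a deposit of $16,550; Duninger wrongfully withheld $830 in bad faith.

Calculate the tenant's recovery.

Doubled: 2 × $830 = $1,660
Minimum $3,370: $1,660 is below the minimum → $3,370
Costs and fees: 30% of $3,370 = $1,011
Total recovery: $3,370 + $1,011 = $4,381

$4,381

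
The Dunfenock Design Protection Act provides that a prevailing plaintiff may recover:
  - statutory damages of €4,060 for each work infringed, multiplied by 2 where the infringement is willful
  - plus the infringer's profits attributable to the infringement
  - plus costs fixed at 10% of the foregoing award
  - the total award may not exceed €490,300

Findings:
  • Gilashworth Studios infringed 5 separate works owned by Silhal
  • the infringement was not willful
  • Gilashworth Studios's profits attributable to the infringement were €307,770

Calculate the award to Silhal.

Statutory damages: 5 × €4,060 = €20,300
Infringement not willful: no ×2 enhancement.
Combined award: €20,300 + €307,770 = €328,070
Costs: 10% of €328,070 = €32,807
Award plus costs: €328,070 + €32,807 = €360,877
Cap at €490,300: €360,877 is within the cap, no reduction.

€360,877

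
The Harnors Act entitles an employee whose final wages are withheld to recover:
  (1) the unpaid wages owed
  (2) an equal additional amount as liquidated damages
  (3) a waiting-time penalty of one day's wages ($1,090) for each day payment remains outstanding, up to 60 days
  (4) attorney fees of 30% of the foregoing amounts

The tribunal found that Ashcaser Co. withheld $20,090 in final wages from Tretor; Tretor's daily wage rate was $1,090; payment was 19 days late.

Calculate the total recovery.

$79,157

Liquidated damages (equal amount): $20,090
Penalty days: min(19, 60) = 19
Waiting-time penalty: 19 × $1,090 = $20,710
Subtotal: $20,090 + $20,090 + $20,710 = $60,890
Attorney fees: 30% of $60,890 = $18,267
Total award: $60,890 + $18,267 = $79,157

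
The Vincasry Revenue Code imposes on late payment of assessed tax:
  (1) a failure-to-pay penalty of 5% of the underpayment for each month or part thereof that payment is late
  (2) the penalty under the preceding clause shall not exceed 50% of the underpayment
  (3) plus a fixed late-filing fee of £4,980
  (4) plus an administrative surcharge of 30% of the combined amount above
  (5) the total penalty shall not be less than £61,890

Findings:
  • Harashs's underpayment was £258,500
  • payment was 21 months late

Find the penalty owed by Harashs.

Accrued rate: 5% × 21 = 105%, capped at 50% → 50%
Failure-to-pay penalty: 50% of £258,500 = £129,250
Penalty before surcharge: £129,250 + £4,980 = £134,230
Administrative surcharge: 30% of £134,230 = £40,269
Total penalty: £134,230 + £40,269 = £174,499
Minimum £61,890: £174,499 meets the minimum, no increase.

£174,499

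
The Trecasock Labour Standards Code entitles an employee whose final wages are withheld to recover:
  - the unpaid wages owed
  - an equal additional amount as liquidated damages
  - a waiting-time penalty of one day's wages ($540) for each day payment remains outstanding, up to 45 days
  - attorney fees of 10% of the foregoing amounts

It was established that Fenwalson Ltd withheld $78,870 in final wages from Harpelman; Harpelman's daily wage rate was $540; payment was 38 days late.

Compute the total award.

Total award: $196,086

Liquidated damages (equal amount): $78,870
Penalty days: min(38, 45) = 38
Waiting-time penalty: 38 × $540 = $20,520
Subtotal: $78,870 + $78,870 + $20,520 = $178,260
Attorney fees: 10% of $178,260 = $17,826
Total award: $178,260 + $17,826 = $196,086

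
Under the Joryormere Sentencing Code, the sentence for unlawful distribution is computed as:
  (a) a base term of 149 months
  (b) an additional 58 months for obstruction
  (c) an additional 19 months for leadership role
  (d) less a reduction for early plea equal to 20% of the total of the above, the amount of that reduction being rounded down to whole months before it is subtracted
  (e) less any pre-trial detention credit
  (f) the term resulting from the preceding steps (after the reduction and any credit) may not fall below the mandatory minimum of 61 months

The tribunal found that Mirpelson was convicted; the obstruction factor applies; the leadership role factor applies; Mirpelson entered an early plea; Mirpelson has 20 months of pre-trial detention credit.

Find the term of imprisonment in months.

Sentence: 161 months

Obstruction enhancement: +58 months
Leadership role enhancement: +19 months
Adjusted term: 149 months + 58 months + 19 months = 226 months
Early plea reduction: 20% of 226 months = 45 months (rounded down)
After reduction: 226 − 45 = 181 months
Less pre-trial detention credit: 181 months − 20 months = 161 months
Minimum 61 months: 161 months meets the minimum, no increase.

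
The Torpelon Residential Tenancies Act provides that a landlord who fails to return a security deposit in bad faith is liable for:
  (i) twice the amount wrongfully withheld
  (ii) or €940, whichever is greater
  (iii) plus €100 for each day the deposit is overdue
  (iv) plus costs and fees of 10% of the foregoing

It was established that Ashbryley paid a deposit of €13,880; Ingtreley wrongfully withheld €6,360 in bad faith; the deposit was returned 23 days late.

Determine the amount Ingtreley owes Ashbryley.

€16,522

Doubled: 2 × €6,360 = €12,720
Minimum €940: €12,720 meets the minimum, no increase.
Late-return penalty: 23 × €100 = €2,300
Damages plus late penalty: €12,720 + €2,300 = €15,020
Costs and fees: 10% of €15,020 = €1,502
Total recovery: €15,020 + €1,502 = €16,522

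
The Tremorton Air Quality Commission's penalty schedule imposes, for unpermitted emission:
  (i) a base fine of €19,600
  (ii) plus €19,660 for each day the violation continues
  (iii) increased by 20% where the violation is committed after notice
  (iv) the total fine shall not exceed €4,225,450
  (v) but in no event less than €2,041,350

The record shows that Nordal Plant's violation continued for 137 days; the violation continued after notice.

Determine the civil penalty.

Civil penalty: €3,255,624

Per-day component: 137 × €19,660 = €2,693,420
Base plus per-day: €19,600 + €2,693,420 = €2,713,020
Enhancement: 20% of €2,713,020 = €542,604
Enhanced fine: €2,713,020 + €542,604 = €3,255,624
Cap at €4,225,450: €3,255,624 is within the cap, no reduction.
Minimum €2,041,350: €3,255,624 meets the minimum, no increase.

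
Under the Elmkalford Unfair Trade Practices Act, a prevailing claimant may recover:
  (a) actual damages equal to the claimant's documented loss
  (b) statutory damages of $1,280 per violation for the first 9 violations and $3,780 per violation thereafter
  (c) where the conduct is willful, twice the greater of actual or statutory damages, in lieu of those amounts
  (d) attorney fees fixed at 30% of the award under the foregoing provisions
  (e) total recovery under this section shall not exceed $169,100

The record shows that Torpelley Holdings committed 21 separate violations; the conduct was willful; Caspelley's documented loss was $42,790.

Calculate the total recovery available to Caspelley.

First 9 violations: 9 × $1,280 = $11,520
Remaining violations: (21 − 9) × $3,780 = $45,360
Statutory damages: $11,520 + $45,360 = $56,880
Greater of actual damages ($42,790) or statutory damages ($56,880): $56,880
Doubled: 2 × $56,880 = $113,760
Attorney fees: 30% of $113,760 = $34,128
Total before cap: $113,760 + $34,128 = $147,888
Cap at $169,100: $147,888 is within the cap, no reduction.

$147,888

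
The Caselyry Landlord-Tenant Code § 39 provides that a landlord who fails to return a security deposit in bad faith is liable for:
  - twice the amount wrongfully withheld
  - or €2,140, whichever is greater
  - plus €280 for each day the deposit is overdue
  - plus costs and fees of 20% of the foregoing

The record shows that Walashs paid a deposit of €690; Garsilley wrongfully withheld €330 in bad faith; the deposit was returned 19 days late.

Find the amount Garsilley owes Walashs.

€8,952

Doubled: 2 × €330 = €660
Minimum €2,140: €660 is below the minimum → €2,140
Late-return penalty: 19 × €280 = €5,320
Damages plus late penalty: €2,140 + €5,320 = €7,460
Costs and fees: 20% of €7,460 = €1,492
Total recovery: €7,460 + €1,492 = €8,952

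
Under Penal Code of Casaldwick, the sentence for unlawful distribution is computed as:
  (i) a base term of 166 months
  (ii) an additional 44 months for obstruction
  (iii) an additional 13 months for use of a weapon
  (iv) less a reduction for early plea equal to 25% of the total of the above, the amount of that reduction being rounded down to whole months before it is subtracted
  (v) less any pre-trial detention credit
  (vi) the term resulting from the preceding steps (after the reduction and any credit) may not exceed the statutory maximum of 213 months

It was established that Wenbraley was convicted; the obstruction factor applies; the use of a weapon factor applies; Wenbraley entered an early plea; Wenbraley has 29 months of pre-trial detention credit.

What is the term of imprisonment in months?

Obstruction enhancement: +44 months
Use of a weapon enhancement: +13 months
Adjusted term: 166 months + 44 months + 13 months = 223 months
Early plea reduction: 25% of 223 months = 55 months (rounded down)
After reduction: 223 − 55 = 168 months
Less pre-trial detention credit: 168 months − 29 months = 139 months
Cap at 213 months: 139 months is within the cap, no reduction.

139 months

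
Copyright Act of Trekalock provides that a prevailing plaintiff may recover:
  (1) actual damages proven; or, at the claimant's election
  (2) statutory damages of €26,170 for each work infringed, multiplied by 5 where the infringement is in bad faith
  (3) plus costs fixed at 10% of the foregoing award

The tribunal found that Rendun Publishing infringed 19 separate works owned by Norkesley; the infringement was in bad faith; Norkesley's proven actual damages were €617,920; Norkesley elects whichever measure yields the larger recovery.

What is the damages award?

Statutory damages: 19 × €26,170 = €497,230
Multiplied by 5: 5 × €497,230 = €2,486,150
Greater of actual damages (€617,920) or enhanced statutory damages (€2,486,150): €2,486,150
Costs: 10% of €2,486,150 = €248,615
Award plus costs: €2,486,150 + €248,615 = €2,734,765

€2,734,765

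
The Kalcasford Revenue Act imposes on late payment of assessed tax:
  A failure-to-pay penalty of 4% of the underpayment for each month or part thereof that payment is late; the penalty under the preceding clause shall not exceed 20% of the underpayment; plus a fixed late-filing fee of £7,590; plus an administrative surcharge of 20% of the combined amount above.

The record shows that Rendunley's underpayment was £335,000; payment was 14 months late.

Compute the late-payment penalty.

£89,508

Accrued rate: 4% × 14 = 56%, capped at 20% → 20%
Failure-to-pay penalty: 20% of £335,000 = £67,000
Penalty before surcharge: £67,000 + £7,590 = £74,590
Administrative surcharge: 20% of £74,590 = £14,918
Total penalty: £74,590 + £14,918 = £89,508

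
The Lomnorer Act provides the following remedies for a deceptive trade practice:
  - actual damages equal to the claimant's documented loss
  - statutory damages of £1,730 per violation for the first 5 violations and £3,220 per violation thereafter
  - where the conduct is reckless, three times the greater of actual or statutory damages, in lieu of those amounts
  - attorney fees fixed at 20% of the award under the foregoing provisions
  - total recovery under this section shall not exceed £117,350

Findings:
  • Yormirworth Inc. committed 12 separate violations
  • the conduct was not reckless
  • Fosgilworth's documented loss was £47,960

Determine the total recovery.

First 5 violations: 5 × £1,730 = £8,650
Remaining violations: (12 − 5) × £3,220 = £22,540
Statutory damages: £8,650 + £22,540 = £31,190
Conduct not reckless: the in-lieu enhancement does not apply.
Actual plus statutory damages: £47,960 + £31,190 = £79,150
Attorney fees: 20% of £79,150 = £15,830
Total before cap: £79,150 + £15,830 = £94,980
Cap at £117,350: £94,980 is within the cap, no reduction.

£94,980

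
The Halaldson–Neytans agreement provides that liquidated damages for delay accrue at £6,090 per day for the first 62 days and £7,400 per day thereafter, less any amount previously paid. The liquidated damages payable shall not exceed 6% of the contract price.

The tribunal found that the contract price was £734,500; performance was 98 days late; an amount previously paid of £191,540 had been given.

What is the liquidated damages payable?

First 62 days: 62 × £6,090 = £377,580
Remaining days: (98 − 62) × £7,400 = £266,400
Accrued per-day damages: £377,580 + £266,400 = £643,980
Less amount previously paid: £643,980 − £191,540 = £452,440
Cap: 6% of £734,500 = £44,070
Cap at £44,070: £452,440 exceeds the cap → £44,070

Liquidated damages: £44,070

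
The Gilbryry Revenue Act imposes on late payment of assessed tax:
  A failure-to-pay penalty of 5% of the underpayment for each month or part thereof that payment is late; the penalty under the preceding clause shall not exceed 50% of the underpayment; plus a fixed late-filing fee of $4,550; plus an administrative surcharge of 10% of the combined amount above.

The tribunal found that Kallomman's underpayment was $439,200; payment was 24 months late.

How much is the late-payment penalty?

$246,565

Accrued rate: 5% × 24 = 120%, capped at 50% → 50%
Failure-to-pay penalty: 50% of $439,200 = $219,600
Penalty before surcharge: $219,600 + $4,550 = $224,150
Administrative surcharge: 10% of $224,150 = $22,415
Total penalty: $224,150 + $22,415 = $246,565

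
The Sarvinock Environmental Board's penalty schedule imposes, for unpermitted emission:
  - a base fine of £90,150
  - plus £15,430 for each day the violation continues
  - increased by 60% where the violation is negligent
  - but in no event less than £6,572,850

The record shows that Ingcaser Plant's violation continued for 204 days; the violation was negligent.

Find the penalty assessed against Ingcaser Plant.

£6,572,850

Per-day component: 204 × £15,430 = £3,147,720
Base plus per-day: £90,150 + £3,147,720 = £3,237,870
Enhancement: 60% of £3,237,870 = £1,942,722
Enhanced fine: £3,237,870 + £1,942,722 = £5,180,592
Minimum £6,572,850: £5,180,592 is below the minimum → £6,572,850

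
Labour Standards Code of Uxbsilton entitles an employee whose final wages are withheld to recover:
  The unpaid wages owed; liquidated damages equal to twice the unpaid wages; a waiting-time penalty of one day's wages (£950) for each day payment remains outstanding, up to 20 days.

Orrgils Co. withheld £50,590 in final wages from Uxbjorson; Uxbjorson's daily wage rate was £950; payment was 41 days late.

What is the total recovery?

Doubled: 2 × £50,590 = £101,180
Penalty days: min(41, 20) = 20
Waiting-time penalty: 20 × £950 = £19,000
Total award: £50,590 + £101,180 + £19,000 = £170,770

£170,770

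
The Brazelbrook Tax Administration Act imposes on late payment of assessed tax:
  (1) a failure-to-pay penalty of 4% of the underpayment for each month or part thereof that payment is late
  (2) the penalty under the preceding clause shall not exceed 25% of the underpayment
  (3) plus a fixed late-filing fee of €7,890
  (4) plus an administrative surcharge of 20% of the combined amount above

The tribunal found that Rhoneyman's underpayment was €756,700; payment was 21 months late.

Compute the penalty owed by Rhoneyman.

Accrued rate: 4% × 21 = 84%, capped at 25% → 25%
Failure-to-pay penalty: 25% of €756,700 = €189,175
Penalty before surcharge: €189,175 + €7,890 = €197,065
Administrative surcharge: 20% of €197,065 = €39,413
Total penalty: €197,065 + €39,413 = €236,478

€236,478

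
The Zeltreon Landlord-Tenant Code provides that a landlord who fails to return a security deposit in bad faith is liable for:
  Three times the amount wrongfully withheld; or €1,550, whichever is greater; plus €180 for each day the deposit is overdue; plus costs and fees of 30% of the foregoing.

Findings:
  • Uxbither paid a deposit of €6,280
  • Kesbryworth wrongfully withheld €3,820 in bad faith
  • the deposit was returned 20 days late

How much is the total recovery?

€19,578

Trebled: 3 × €3,820 = €11,460
Minimum €1,550: €11,460 meets the minimum, no increase.
Late-return penalty: 20 × €180 = €3,600
Damages plus late penalty: €11,460 + €3,600 = €15,060
Costs and fees: 30% of €15,060 = €4,518
Total recovery: €15,060 + €4,518 = €19,578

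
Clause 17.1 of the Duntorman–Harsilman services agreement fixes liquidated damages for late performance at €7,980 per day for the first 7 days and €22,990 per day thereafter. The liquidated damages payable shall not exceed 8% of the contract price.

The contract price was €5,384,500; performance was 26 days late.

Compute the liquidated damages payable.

€430,760

First 7 days: 7 × €7,980 = €55,860
Remaining days: (26 − 7) × €22,990 = €436,810
Accrued per-day damages: €55,860 + €436,810 = €492,670
Cap: 8% of €5,384,500 = €430,760
Cap at €430,760: €492,670 exceeds the cap → €430,760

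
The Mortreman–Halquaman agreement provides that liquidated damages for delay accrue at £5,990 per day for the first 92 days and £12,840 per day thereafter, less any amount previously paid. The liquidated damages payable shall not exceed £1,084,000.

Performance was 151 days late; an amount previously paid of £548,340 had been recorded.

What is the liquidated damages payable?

First 92 days: 92 × £5,990 = £551,080
Remaining days: (151 − 92) × £12,840 = £757,560
Accrued per-day damages: £551,080 + £757,560 = £1,308,640
Less amount previously paid: £1,308,640 − £548,340 = £760,300
Cap at £1,084,000: £760,300 is within the cap, no reduction.

£760,300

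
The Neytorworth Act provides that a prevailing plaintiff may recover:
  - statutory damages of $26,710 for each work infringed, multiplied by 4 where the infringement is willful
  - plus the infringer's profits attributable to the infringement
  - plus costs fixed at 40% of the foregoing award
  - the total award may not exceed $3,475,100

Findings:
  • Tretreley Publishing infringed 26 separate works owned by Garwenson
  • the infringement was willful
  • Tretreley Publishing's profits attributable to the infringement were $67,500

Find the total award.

Award: $3,475,100

Statutory damages: 26 × $26,710 = $694,460
Multiplied by 4: 4 × $694,460 = $2,777,840
Combined award: $2,777,840 + $67,500 = $2,845,340
Costs: 40% of $2,845,340 = $1,138,136
Award plus costs: $2,845,340 + $1,138,136 = $3,983,476
Cap at $3,475,100: $3,983,476 exceeds the cap → $3,475,100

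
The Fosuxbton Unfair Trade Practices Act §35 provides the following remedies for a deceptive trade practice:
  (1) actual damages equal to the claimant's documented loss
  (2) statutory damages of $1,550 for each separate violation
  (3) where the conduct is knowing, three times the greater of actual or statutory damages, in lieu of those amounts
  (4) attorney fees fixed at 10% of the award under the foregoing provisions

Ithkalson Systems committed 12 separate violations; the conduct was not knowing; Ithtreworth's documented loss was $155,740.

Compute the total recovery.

Statutory damages: 12 × $1,550 = $18,600
Conduct not knowing: the in-lieu enhancement does not apply.
Actual plus statutory damages: $155,740 + $18,600 = $174,340
Attorney fees: 10% of $174,340 = $17,434
Total recovery: $174,340 + $17,434 = $191,774

$191,774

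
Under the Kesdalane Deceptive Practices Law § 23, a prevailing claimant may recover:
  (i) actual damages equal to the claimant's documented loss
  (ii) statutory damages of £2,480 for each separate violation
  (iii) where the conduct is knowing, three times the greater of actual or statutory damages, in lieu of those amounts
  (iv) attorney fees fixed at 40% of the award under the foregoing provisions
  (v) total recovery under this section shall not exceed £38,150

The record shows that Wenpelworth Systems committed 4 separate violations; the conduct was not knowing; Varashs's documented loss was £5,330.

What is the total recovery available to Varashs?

£21,350

Statutory damages: 4 × £2,480 = £9,920
Conduct not knowing: the in-lieu enhancement does not apply.
Actual plus statutory damages: £5,330 + £9,920 = £15,250
Attorney fees: 40% of £15,250 = £6,100
Total before cap: £15,250 + £6,100 = £21,350
Cap at £38,150: £21,350 is within the cap, no reduction.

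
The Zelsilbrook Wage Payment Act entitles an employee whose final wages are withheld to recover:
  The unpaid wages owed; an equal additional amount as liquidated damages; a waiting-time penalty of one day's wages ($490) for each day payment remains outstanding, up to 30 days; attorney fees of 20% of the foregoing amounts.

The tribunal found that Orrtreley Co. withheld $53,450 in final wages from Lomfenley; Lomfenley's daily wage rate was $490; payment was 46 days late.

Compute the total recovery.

Liquidated damages (equal amount): $53,450
Penalty days: min(46, 30) = 30
Waiting-time penalty: 30 × $490 = $14,700
Subtotal: $53,450 + $53,450 + $14,700 = $121,600
Attorney fees: 20% of $121,600 = $24,320
Total award: $121,600 + $24,320 = $145,920

$145,920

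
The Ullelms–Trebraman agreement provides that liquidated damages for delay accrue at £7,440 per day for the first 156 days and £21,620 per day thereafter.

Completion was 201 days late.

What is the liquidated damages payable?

£2,133,540

First 156 days: 156 × £7,440 = £1,160,640
Remaining days: (201 − 156) × £21,620 = £972,900
Accrued per-day damages: £1,160,640 + £972,900 = £2,133,540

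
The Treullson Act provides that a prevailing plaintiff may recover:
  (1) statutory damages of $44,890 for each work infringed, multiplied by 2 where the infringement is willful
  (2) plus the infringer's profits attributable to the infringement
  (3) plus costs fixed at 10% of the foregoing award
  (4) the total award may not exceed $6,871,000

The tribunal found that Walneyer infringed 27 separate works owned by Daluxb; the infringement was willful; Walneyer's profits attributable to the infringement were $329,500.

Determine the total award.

$3,028,916

Statutory damages: 27 × $44,890 = $1,212,030
Doubled: 2 × $1,212,030 = $2,424,060
Combined award: $2,424,060 + $329,500 = $2,753,560
Costs: 10% of $2,753,560 = $275,356
Award plus costs: $2,753,560 + $275,356 = $3,028,916
Cap at $6,871,000: $3,028,916 is within the cap, no reduction.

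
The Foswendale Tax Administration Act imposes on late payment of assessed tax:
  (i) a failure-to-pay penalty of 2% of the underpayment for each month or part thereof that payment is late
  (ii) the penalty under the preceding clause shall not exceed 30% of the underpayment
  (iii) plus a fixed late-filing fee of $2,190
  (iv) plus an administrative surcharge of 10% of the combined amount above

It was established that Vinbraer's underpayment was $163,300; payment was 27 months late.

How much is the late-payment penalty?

$56,298

Accrued rate: 2% × 27 = 54%, capped at 30% → 30%
Failure-to-pay penalty: 30% of $163,300 = $48,990
Penalty before surcharge: $48,990 + $2,190 = $51,180
Administrative surcharge: 10% of $51,180 = $5,118
Total penalty: $51,180 + $5,118 = $56,298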